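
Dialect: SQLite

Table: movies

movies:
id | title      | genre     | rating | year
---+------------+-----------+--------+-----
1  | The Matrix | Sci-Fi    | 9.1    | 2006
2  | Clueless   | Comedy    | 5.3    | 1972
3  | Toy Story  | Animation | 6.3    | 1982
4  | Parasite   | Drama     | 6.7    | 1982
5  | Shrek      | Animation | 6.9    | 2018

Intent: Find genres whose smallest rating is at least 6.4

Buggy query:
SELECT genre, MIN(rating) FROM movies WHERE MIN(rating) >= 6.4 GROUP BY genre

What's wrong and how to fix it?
Bug: Aggregates like MIN are computed per group after WHERE runs

Fix: Use HAVING for the per-group MIN condition

Corrected query:
SELECT genre, MIN(rating) FROM movies GROUP BY genre HAVING MIN(rating) >= 6.4

Result:
genre  | MIN(rating)
-------+------------
Drama  | 6.7        
Sci-Fi | 9.1        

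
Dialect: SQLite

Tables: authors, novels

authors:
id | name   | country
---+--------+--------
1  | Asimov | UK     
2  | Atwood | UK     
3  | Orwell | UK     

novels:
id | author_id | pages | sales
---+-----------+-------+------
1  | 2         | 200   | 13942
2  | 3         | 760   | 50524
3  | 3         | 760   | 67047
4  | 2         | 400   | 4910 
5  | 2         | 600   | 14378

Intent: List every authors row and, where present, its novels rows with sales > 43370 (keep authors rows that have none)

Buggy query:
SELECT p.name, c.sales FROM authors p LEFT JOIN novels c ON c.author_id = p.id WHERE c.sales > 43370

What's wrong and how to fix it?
Bug: Filtering c.sales in WHERE discards the NULL rows produced by LEFT JOIN, turning it into an inner join

Fix: Put 'c.sales > 43370' in the JOIN's ON clause instead of WHERE

Corrected query:
SELECT p.name, c.sales FROM authors p LEFT JOIN novels c ON c.author_id = p.id AND c.sales > 43370

Result:
name   | sales
-------+------
Asimov | NULL 
Atwood | NULL 
Orwell | 50524
Orwell | 67047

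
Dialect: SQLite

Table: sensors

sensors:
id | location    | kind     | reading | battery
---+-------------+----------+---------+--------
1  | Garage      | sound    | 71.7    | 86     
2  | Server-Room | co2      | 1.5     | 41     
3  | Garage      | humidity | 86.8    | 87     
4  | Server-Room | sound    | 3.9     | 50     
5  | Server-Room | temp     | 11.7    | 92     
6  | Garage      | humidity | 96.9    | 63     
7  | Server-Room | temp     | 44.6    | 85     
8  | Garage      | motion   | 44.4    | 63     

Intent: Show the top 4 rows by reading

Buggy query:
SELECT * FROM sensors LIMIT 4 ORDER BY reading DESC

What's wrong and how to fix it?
Bug: ORDER BY cannot follow LIMIT; LIMIT is the final clause

Fix: Sort with ORDER BY, then apply LIMIT

Corrected query:
SELECT * FROM sensors ORDER BY reading DESC LIMIT 4

Result:
id | location    | kind     | reading | battery
---+-------------+----------+---------+--------
6  | Garage      | humidity | 96.9    | 63     
3  | Garage      | humidity | 86.8    | 87     
1  | Garage      | sound    | 71.7    | 86     
7  | Server-Room | temp     | 44.6    | 85     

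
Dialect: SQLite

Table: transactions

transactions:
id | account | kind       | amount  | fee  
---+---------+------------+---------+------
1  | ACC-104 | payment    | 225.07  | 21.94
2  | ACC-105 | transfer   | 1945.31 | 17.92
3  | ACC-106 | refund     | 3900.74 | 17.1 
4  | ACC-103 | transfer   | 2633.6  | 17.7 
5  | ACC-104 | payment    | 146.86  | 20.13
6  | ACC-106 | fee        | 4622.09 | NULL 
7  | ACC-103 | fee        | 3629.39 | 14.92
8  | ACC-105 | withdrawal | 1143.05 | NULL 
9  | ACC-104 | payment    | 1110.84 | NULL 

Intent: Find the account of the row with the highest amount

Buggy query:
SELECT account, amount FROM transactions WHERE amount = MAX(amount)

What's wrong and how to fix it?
Bug: MAX(amount) is an aggregate and cannot be used directly in WHERE

Fix: Use a subquery: WHERE amount = (SELECT MAX(amount) FROM transactions)

Corrected query:
SELECT account, amount FROM transactions WHERE amount = (SELECT MAX(amount) FROM transactions)

Result:
account | amount 
--------+--------
ACC-106 | 4622.09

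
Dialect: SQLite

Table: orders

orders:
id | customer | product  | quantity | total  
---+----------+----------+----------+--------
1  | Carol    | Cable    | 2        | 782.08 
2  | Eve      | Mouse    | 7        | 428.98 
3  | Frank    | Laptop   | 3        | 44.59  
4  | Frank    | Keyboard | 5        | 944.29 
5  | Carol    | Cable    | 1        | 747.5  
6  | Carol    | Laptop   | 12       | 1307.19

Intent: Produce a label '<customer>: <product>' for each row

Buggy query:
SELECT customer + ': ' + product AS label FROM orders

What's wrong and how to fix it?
Bug: SQLite uses || for string concatenation; + coerces text to numbers (yielding 0)

Fix: Use the || operator for string concatenation

Corrected query:
SELECT customer || ': ' || product AS label FROM orders

Result:
label          
---------------
Carol: Cable   
Eve: Mouse     
Frank: Laptop  
Frank: Keyboard
Carol: Cable   
Carol: Laptop  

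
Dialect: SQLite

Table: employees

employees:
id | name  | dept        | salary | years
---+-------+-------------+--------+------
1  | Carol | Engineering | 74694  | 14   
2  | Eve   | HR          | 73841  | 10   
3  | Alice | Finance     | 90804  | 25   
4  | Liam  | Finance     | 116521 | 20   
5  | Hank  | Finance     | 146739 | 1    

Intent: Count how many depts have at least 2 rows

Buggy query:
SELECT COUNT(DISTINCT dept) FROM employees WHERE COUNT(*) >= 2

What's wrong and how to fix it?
Bug: WHERE filters individual rows, not groups, so a group-level COUNT is invalid there

Fix: Group first with HAVING COUNT(*) >= 2, then COUNT the resulting groups

Corrected query:
SELECT COUNT(*) FROM (SELECT dept FROM employees GROUP BY dept HAVING COUNT(*) >= 2)

Result:
COUNT(*)
--------
1       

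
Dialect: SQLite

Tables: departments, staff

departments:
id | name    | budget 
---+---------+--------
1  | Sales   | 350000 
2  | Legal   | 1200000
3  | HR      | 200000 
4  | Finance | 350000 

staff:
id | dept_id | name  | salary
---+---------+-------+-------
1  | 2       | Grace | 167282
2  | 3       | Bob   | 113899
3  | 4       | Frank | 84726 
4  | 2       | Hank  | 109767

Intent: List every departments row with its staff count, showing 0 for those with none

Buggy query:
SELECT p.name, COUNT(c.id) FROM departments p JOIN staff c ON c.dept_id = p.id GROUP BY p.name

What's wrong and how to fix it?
Bug: An inner join excludes parents with zero children

Fix: Switch to LEFT JOIN to retain unmatched parent rows

Corrected query:
SELECT p.name, COUNT(c.id) FROM departments p LEFT JOIN staff c ON c.dept_id = p.id GROUP BY p.name

Result:
name    | COUNT(c.id)
--------+------------
Finance | 1          
HR      | 1          
Legal   | 2          
Sales   | 0          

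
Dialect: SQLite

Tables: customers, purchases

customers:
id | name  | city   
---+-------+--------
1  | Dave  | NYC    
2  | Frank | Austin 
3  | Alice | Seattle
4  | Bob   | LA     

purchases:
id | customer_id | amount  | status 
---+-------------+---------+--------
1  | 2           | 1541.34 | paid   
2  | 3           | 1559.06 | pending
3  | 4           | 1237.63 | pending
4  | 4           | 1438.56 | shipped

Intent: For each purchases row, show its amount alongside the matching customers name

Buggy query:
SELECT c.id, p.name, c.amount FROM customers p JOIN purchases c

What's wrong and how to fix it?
Bug: JOIN with no ON clause produces a cartesian product; every purchases row pairs with every customers row

Fix: Specify the join condition linking the foreign key to the parent id

Corrected query:
SELECT c.id, p.name, c.amount FROM customers p JOIN purchases c ON c.customer_id = p.id

Result:
id | name  | amount 
---+-------+--------
1  | Frank | 1541.34
2  | Alice | 1559.06
3  | Bob   | 1237.63
4  | Bob   | 1438.56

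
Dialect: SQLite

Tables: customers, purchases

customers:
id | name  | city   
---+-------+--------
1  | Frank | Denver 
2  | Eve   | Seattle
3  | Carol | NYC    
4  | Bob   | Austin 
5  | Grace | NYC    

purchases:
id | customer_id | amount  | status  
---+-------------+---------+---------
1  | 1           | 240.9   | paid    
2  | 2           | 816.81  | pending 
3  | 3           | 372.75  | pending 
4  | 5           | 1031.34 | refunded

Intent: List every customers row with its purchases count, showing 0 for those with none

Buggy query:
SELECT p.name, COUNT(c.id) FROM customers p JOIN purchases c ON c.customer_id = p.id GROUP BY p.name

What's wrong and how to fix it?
Bug: An inner join excludes parents with zero children

Fix: Use LEFT JOIN so parents without children still appear (COUNT(c.id) gives 0)

Corrected query:
SELECT p.name, COUNT(c.id) FROM customers p LEFT JOIN purchases c ON c.customer_id = p.id GROUP BY p.name

Result:
name  | COUNT(c.id)
------+------------
Bob   | 0          
Carol | 1          
Eve   | 1          
Frank | 1          
Grace | 1          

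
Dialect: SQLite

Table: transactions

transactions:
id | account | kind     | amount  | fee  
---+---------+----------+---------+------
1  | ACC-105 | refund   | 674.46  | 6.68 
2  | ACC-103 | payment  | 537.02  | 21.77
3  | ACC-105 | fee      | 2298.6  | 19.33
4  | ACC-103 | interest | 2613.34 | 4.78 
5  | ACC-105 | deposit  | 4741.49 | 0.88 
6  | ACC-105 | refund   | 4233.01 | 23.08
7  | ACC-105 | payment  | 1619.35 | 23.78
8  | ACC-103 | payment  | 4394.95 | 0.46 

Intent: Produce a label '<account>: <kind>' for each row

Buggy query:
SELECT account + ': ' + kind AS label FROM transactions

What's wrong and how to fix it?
Bug: '+' is numeric addition; on text columns SQLite converts them to 0 instead of concatenating

Fix: Use the || operator for string concatenation

Corrected query:
SELECT account || ': ' || kind AS label FROM transactions

Result:
label            
-----------------
ACC-105: refund  
ACC-103: payment 
ACC-105: fee     
ACC-103: interest
ACC-105: deposit 
ACC-105: refund  
ACC-105: payment 
ACC-103: payment 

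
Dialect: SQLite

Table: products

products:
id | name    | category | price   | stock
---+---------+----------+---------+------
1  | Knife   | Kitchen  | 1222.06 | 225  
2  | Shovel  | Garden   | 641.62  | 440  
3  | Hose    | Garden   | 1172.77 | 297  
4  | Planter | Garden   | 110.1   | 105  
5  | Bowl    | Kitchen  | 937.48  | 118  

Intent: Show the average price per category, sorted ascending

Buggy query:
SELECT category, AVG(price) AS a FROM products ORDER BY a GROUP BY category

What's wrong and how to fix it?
Bug: ORDER BY appears before GROUP BY; SQL clause order requires GROUP BY first

Fix: Reorder: SELECT … FROM … GROUP BY … ORDER BY …

Corrected query:
SELECT category, AVG(price) AS a FROM products GROUP BY category ORDER BY a

Result:
category | a         
---------+-----------
Garden   | 641.496667
Kitchen  | 1079.77   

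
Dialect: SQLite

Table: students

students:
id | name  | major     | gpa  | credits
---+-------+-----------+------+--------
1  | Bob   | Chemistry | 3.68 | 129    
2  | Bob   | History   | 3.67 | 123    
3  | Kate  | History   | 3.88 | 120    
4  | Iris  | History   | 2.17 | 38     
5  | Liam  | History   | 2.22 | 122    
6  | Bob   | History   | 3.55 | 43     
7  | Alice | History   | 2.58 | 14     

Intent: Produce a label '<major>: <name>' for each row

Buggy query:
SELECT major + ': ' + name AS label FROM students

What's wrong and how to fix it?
Bug: '+' is numeric addition; on text columns SQLite converts them to 0 instead of concatenating

Fix: Use the || operator for string concatenation

Corrected query:
SELECT major || ': ' || name AS label FROM students

Result:
label         
--------------
Chemistry: Bob
History: Bob  
History: Kate 
History: Iris 
History: Liam 
History: Bob  
History: Alice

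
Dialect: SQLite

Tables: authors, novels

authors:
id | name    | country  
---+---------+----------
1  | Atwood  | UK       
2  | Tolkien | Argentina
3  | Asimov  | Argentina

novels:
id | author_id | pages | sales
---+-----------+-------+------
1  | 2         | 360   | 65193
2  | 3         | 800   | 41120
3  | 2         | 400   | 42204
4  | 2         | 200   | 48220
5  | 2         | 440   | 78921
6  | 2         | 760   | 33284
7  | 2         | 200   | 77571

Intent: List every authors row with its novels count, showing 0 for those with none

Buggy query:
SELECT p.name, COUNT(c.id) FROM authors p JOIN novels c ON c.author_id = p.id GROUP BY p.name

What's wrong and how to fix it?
Bug: An inner join excludes parents with zero children

Fix: Use LEFT JOIN so parents without children still appear (COUNT(c.id) gives 0)

Corrected query:
SELECT p.name, COUNT(c.id) FROM authors p LEFT JOIN novels c ON c.author_id = p.id GROUP BY p.name

Result:
name    | COUNT(c.id)
--------+------------
Asimov  | 1          
Atwood  | 0          
Tolkien | 6          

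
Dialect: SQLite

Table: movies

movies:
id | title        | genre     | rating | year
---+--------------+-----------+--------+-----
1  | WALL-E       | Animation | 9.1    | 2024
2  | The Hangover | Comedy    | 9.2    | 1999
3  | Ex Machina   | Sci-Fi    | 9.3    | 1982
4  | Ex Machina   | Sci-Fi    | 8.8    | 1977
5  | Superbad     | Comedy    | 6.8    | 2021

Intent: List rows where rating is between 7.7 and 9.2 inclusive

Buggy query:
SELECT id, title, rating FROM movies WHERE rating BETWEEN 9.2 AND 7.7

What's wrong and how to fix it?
Bug: The bounds are reversed; BETWEEN a AND b requires a <= b to match anything

Fix: Write BETWEEN 7.7 AND 9.2

Corrected query:
SELECT id, title, rating FROM movies WHERE rating BETWEEN 7.7 AND 9.2

Result:
id | title        | rating
---+--------------+-------
1  | WALL-E       | 9.1   
2  | The Hangover | 9.2   
4  | Ex Machina   | 8.8   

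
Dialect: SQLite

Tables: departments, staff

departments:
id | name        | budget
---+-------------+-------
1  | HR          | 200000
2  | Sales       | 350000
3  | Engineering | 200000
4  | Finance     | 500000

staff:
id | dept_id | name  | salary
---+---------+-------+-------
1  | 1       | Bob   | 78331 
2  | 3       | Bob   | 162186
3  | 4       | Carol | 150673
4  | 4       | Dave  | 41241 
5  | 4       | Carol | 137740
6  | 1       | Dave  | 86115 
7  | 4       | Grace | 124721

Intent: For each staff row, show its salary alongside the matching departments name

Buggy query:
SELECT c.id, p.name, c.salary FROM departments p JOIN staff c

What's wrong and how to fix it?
Bug: Missing join condition: each staff row is matched to all departments rows instead of just its own

Fix: Add ON c.dept_id = p.id to the JOIN

Corrected query:
SELECT c.id, p.name, c.salary FROM departments p JOIN staff c ON c.dept_id = p.id

Result:
id | name        | salary
---+-------------+-------
1  | HR          | 78331 
2  | Engineering | 162186
3  | Finance     | 150673
4  | Finance     | 41241 
5  | Finance     | 137740
6  | HR          | 86115 
7  | Finance     | 124721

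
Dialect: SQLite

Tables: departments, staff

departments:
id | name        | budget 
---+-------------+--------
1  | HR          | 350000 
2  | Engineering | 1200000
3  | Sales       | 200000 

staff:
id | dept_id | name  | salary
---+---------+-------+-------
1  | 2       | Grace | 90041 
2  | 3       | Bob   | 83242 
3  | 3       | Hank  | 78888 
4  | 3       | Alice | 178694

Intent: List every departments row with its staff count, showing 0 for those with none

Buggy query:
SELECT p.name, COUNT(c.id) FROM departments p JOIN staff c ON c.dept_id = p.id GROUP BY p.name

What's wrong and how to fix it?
Bug: INNER JOIN drops departments rows that have no matching staff rows

Fix: Use LEFT JOIN so parents without children still appear (COUNT(c.id) gives 0)

Corrected query:
SELECT p.name, COUNT(c.id) FROM departments p LEFT JOIN staff c ON c.dept_id = p.id GROUP BY p.name

Result:
name        | COUNT(c.id)
------------+------------
Engineering | 1          
HR          | 0          
Sales       | 3          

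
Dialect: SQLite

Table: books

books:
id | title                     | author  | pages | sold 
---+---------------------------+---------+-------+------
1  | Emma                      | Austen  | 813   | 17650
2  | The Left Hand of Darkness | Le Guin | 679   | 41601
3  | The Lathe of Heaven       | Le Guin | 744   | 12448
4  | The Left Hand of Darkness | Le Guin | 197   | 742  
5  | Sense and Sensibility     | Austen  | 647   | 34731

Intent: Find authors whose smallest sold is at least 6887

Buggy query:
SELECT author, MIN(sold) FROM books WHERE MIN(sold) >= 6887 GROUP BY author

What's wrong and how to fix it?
Bug: Aggregates like MIN are computed per group after WHERE runs

Fix: Replace WHERE with HAVING after the GROUP BY

Corrected query:
SELECT author, MIN(sold) FROM books GROUP BY author HAVING MIN(sold) >= 6887

Result:
author | MIN(sold)
-------+----------
Austen | 17650    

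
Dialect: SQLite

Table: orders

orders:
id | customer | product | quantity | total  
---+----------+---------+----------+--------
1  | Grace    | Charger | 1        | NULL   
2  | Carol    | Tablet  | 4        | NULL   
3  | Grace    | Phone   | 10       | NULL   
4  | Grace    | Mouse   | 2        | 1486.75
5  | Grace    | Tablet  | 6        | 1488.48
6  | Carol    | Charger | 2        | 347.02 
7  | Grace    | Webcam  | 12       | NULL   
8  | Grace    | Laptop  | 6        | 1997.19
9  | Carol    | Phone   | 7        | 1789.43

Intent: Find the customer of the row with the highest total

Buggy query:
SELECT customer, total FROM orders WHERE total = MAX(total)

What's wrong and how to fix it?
Bug: MAX(total) is an aggregate and cannot be used directly in WHERE

Fix: Use a subquery: WHERE total = (SELECT MAX(total) FROM orders)

Corrected query:
SELECT customer, total FROM orders WHERE total = (SELECT MAX(total) FROM orders)

Result:
customer | total  
---------+--------
Grace    | 1997.19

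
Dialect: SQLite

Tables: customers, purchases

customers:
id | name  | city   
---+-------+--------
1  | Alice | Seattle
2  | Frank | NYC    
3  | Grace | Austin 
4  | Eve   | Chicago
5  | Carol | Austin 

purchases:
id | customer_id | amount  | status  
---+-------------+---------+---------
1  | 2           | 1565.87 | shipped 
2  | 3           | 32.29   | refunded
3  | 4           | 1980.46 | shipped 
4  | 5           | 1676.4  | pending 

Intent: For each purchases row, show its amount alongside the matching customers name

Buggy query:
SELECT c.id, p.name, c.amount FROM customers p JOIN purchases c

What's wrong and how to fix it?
Bug: Missing join condition: each purchases row is matched to all customers rows instead of just its own

Fix: Specify the join condition linking the foreign key to the parent id

Corrected query:
SELECT c.id, p.name, c.amount FROM customers p JOIN purchases c ON c.customer_id = p.id

Result:
id | name  | amount 
---+-------+--------
1  | Frank | 1565.87
2  | Grace | 32.29  
3  | Eve   | 1980.46
4  | Carol | 1676.4 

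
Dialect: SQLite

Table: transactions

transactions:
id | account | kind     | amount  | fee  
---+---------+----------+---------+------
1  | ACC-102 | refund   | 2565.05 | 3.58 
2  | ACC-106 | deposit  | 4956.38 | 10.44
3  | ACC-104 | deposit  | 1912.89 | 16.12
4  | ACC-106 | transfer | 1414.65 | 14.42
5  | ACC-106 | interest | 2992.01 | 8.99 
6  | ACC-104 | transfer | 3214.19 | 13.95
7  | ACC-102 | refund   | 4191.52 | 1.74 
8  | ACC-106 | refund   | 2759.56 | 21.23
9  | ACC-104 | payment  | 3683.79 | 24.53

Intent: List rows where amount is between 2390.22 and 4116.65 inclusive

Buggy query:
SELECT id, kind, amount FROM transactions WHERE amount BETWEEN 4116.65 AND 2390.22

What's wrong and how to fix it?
Bug: The bounds are reversed; BETWEEN a AND b requires a <= b to match anything

Fix: Write BETWEEN 2390.22 AND 4116.65

Corrected query:
SELECT id, kind, amount FROM transactions WHERE amount BETWEEN 2390.22 AND 4116.65

Result:
id | kind     | amount 
---+----------+--------
1  | refund   | 2565.05
5  | interest | 2992.01
6  | transfer | 3214.19
8  | refund   | 2759.56
9  | payment  | 3683.79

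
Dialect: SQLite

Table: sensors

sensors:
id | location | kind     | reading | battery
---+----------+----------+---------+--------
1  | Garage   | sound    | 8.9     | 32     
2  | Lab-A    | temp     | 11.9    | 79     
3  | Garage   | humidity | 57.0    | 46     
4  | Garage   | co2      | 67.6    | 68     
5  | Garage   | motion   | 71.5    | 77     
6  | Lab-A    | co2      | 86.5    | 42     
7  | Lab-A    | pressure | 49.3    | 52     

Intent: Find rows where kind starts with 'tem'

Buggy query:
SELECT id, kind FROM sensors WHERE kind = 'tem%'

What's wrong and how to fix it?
Bug: '=' compares the literal string including the % character; pattern matching needs LIKE

Fix: Use LIKE for wildcard pattern matching

Corrected query:
SELECT id, kind FROM sensors WHERE kind LIKE 'tem%'

Result:
id | kind
---+-----
2  | temp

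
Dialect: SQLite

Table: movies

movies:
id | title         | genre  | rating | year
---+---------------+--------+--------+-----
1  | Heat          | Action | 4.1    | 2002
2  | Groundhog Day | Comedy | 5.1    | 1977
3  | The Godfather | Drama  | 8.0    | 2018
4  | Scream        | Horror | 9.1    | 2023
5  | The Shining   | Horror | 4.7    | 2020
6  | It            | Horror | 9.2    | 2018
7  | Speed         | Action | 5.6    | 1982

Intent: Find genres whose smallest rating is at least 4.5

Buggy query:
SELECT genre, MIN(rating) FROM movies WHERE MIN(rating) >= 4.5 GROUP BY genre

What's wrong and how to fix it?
Bug: MIN() in WHERE is a misuse of aggregate

Fix: Use HAVING for the per-group MIN condition

Corrected query:
SELECT genre, MIN(rating) FROM movies GROUP BY genre HAVING MIN(rating) >= 4.5

Result:
genre  | MIN(rating)
-------+------------
Comedy | 5.1        
Drama  | 8          
Horror | 4.7        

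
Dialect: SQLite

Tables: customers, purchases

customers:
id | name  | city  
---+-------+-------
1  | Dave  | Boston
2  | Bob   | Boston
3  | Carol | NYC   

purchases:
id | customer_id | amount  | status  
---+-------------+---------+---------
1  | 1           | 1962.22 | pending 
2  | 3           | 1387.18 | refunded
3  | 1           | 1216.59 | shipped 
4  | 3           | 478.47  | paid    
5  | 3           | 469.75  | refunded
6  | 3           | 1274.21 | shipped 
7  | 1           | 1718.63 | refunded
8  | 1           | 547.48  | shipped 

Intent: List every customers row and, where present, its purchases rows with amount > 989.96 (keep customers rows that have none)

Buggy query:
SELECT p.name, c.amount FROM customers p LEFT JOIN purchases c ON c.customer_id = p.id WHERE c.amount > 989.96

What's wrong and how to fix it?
Bug: Filtering c.amount in WHERE discards the NULL rows produced by LEFT JOIN, turning it into an inner join

Fix: Put 'c.amount > 989.96' in the JOIN's ON clause instead of WHERE

Corrected query:
SELECT p.name, c.amount FROM customers p LEFT JOIN purchases c ON c.customer_id = p.id AND c.amount > 989.96

Result:
name  | amount 
------+--------
Dave  | 1216.59
Dave  | 1718.63
Dave  | 1962.22
Bob   | NULL   
Carol | 1274.21
Carol | 1387.18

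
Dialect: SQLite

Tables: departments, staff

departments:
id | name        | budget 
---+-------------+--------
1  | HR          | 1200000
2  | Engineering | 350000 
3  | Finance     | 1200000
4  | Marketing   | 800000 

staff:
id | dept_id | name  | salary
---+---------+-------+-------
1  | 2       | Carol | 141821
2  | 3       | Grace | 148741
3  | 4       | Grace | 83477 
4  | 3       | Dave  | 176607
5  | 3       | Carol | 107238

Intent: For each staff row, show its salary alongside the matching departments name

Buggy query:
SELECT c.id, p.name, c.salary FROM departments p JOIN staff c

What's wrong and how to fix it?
Bug: Missing join condition: each staff row is matched to all departments rows instead of just its own

Fix: Add ON c.dept_id = p.id to the JOIN

Corrected query:
SELECT c.id, p.name, c.salary FROM departments p JOIN staff c ON c.dept_id = p.id

Result:
id | name        | salary
---+-------------+-------
1  | Engineering | 141821
2  | Finance     | 148741
3  | Marketing   | 83477 
4  | Finance     | 176607
5  | Finance     | 107238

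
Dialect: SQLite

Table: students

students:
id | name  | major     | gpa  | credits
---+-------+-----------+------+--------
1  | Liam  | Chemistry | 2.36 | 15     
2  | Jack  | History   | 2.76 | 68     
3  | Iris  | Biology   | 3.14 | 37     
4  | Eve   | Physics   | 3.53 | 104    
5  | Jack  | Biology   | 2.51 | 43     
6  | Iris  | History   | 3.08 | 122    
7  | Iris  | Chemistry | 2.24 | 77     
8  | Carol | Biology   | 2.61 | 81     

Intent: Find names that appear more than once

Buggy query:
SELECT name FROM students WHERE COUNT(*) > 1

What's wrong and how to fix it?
Bug: WHERE can't reference COUNT(*); aggregates are computed after WHERE

Fix: GROUP BY name, then filter groups with HAVING COUNT(*) > 1

Corrected query:
SELECT name FROM students GROUP BY name HAVING COUNT(*) > 1

Result:
name
----
Iris
Jack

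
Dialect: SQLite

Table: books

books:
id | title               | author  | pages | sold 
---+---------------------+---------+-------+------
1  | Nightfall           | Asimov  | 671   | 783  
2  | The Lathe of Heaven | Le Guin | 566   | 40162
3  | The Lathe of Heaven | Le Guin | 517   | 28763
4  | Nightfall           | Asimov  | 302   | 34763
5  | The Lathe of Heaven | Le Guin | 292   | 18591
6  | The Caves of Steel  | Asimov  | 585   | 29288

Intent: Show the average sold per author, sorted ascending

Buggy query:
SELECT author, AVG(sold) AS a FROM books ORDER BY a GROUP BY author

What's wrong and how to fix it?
Bug: ORDER BY appears before GROUP BY; SQL clause order requires GROUP BY first

Fix: Move ORDER BY to the end, after GROUP BY

Corrected query:
SELECT author, AVG(sold) AS a FROM books GROUP BY author ORDER BY a

Result:
author  | a           
--------+-------------
Asimov  | 21611.333333
Le Guin | 29172       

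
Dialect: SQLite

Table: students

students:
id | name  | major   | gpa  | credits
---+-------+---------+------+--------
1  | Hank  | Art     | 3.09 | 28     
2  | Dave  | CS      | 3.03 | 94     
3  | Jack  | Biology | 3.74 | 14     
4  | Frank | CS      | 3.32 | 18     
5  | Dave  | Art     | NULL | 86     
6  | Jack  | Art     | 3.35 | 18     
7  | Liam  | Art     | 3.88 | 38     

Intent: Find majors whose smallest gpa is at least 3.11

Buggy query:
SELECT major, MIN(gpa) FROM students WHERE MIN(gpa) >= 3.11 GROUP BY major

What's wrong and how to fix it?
Bug: MIN() in WHERE is a misuse of aggregate

Fix: Replace WHERE with HAVING after the GROUP BY

Corrected query:
SELECT major, MIN(gpa) FROM students GROUP BY major HAVING MIN(gpa) >= 3.11

Result:
major   | MIN(gpa)
--------+---------
Biology | 3.74    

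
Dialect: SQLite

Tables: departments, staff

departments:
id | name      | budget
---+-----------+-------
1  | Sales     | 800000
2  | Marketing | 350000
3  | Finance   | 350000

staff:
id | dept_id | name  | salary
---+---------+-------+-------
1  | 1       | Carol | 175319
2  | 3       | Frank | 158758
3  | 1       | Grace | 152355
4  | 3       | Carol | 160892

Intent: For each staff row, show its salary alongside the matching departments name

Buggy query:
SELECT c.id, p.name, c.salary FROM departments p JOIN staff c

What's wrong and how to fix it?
Bug: Missing join condition: each staff row is matched to all departments rows instead of just its own

Fix: Specify the join condition linking the foreign key to the parent id

Corrected query:
SELECT c.id, p.name, c.salary FROM departments p JOIN staff c ON c.dept_id = p.id

Result:
id | name    | salary
---+---------+-------
1  | Sales   | 175319
2  | Finance | 158758
3  | Sales   | 152355
4  | Finance | 160892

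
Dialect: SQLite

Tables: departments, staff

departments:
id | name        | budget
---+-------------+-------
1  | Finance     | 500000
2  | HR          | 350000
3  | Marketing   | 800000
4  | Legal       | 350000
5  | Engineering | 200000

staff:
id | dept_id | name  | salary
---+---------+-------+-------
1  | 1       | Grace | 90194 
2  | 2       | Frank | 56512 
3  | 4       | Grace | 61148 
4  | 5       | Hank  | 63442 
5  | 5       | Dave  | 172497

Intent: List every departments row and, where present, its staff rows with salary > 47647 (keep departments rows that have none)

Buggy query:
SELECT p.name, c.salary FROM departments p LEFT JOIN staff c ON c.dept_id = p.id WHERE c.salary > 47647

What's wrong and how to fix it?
Bug: A WHERE condition on the right-hand table after LEFT JOIN drops unmatched parents

Fix: Put 'c.salary > 47647' in the JOIN's ON clause instead of WHERE

Corrected query:
SELECT p.name, c.salary FROM departments p LEFT JOIN staff c ON c.dept_id = p.id AND c.salary > 47647

Result:
name        | salary
------------+-------
Finance     | 90194 
HR          | 56512 
Marketing   | NULL  
Legal       | 61148 
Engineering | 63442 
Engineering | 172497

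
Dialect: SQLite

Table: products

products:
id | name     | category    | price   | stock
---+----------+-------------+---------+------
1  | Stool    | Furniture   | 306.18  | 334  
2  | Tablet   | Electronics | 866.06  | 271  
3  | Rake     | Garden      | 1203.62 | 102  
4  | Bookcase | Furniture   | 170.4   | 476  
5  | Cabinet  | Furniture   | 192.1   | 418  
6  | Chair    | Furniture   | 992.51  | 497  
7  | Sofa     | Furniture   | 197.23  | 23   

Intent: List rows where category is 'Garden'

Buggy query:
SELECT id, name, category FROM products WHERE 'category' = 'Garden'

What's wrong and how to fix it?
Bug: 'category' in single quotes is a string literal, not the column; the comparison is literal-vs-literal and never true

Fix: Reference the column as category without single quotes

Corrected query:
SELECT id, name, category FROM products WHERE category = 'Garden'

Result:
id | name | category
---+------+---------
3  | Rake | Garden  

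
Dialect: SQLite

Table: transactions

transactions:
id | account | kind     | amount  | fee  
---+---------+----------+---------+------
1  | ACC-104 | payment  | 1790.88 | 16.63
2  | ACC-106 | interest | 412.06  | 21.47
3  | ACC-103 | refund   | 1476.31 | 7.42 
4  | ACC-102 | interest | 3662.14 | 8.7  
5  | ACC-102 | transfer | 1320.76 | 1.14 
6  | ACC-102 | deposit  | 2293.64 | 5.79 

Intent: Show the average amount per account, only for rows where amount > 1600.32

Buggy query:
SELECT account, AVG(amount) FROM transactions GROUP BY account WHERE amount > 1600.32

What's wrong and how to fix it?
Bug: WHERE cannot follow GROUP BY

Fix: Move the WHERE clause before GROUP BY

Corrected query:
SELECT account, AVG(amount) FROM transactions WHERE amount > 1600.32 GROUP BY account

Result:
account | AVG(amount)
--------+------------
ACC-102 | 2977.89    
ACC-104 | 1790.88    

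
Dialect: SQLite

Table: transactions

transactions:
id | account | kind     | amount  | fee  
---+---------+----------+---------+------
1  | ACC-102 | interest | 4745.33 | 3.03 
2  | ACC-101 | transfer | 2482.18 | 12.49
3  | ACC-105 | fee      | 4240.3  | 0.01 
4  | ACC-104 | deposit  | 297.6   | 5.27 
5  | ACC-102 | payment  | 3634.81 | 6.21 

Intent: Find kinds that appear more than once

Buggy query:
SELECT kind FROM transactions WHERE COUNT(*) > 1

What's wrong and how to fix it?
Bug: COUNT(*) is an aggregate and cannot be used in WHERE

Fix: GROUP BY kind, then filter groups with HAVING COUNT(*) > 1

Corrected query:
SELECT kind FROM transactions GROUP BY kind HAVING COUNT(*) > 1

Result:
(no rows)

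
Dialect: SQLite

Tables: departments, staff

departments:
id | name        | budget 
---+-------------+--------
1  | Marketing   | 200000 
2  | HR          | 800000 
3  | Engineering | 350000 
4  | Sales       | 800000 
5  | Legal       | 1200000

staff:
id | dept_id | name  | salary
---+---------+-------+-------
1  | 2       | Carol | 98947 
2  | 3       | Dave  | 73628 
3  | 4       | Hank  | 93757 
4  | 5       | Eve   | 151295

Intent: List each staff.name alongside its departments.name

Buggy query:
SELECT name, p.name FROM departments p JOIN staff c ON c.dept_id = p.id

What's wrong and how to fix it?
Bug: Both tables have a 'name' column; the unqualified reference is ambiguous

Fix: Qualify the column with its table alias (c.name)

Corrected query:
SELECT c.name, p.name FROM departments p JOIN staff c ON c.dept_id = p.id

Result:
name  | name       
------+------------
Carol | HR         
Dave  | Engineering
Hank  | Sales      
Eve   | Legal      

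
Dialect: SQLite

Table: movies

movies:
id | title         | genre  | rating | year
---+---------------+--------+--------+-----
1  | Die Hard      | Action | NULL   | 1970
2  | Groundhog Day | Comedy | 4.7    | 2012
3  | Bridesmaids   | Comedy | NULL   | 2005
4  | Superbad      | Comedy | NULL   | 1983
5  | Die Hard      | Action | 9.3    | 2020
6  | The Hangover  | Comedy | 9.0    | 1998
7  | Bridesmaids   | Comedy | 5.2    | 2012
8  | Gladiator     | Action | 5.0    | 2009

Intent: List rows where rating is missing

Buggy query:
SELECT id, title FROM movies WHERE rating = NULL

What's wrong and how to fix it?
Bug: '= NULL' is always unknown in SQL three-valued logic, so no rows match

Fix: Replace '= NULL' with 'IS NULL'

Corrected query:
SELECT id, title FROM movies WHERE rating IS NULL

Result:
id | title      
---+------------
1  | Die Hard   
3  | Bridesmaids
4  | Superbad   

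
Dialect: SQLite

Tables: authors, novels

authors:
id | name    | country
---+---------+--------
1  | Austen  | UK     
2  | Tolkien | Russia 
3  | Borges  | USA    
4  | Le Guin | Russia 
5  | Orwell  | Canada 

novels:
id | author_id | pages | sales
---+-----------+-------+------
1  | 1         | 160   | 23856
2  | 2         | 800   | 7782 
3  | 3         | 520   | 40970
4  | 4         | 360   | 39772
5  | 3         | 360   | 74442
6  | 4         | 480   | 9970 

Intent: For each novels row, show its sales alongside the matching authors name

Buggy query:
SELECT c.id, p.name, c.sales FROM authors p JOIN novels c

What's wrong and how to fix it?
Bug: JOIN with no ON clause produces a cartesian product; every novels row pairs with every authors row

Fix: Add ON c.author_id = p.id to the JOIN

Corrected query:
SELECT c.id, p.name, c.sales FROM authors p JOIN novels c ON c.author_id = p.id

Result:
id | name    | sales
---+---------+------
1  | Austen  | 23856
2  | Tolkien | 7782 
3  | Borges  | 40970
4  | Le Guin | 39772
5  | Borges  | 74442
6  | Le Guin | 9970 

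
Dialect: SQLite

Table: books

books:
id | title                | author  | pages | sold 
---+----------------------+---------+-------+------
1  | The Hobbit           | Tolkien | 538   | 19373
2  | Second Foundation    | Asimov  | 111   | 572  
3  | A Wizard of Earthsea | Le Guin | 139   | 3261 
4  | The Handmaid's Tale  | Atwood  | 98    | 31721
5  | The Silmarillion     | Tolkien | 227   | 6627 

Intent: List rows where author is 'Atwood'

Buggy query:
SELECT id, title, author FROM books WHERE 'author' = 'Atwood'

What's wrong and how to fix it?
Bug: 'author' in single quotes is a string literal, not the column; the comparison is literal-vs-literal and never true

Fix: Remove the quotes around the column name (or use double quotes for an identifier)

Corrected query:
SELECT id, title, author FROM books WHERE author = 'Atwood'

Result:
id | title               | author
---+---------------------+-------
4  | The Handmaid's Tale | Atwood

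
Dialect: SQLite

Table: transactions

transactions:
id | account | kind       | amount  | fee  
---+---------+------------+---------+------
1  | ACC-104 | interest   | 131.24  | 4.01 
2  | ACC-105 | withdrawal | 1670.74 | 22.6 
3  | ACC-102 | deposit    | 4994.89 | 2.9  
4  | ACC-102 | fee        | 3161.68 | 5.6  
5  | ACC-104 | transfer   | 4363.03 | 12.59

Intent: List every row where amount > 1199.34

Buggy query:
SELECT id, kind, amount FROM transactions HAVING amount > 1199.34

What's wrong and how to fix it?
Bug: This is a non-aggregate query (no GROUP BY, no aggregates), so in SQLite the HAVING clause is invalid here; a row-level condition belongs in WHERE

Fix: Use WHERE for row-level filtering

Corrected query:
SELECT id, kind, amount FROM transactions WHERE amount > 1199.34

Result:
id | kind       | amount 
---+------------+--------
2  | withdrawal | 1670.74
3  | deposit    | 4994.89
4  | fee        | 3161.68
5  | transfer   | 4363.03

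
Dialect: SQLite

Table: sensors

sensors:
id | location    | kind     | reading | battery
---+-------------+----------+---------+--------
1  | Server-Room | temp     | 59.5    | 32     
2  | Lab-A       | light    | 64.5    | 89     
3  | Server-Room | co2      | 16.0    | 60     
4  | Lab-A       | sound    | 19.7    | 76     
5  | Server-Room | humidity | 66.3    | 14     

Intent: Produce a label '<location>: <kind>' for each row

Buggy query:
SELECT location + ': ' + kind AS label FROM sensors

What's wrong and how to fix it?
Bug: '+' is numeric addition; on text columns SQLite converts them to 0 instead of concatenating

Fix: Use the || operator for string concatenation

Corrected query:
SELECT location || ': ' || kind AS label FROM sensors

Result:
label                
---------------------
Server-Room: temp    
Lab-A: light         
Server-Room: co2     
Lab-A: sound         
Server-Room: humidity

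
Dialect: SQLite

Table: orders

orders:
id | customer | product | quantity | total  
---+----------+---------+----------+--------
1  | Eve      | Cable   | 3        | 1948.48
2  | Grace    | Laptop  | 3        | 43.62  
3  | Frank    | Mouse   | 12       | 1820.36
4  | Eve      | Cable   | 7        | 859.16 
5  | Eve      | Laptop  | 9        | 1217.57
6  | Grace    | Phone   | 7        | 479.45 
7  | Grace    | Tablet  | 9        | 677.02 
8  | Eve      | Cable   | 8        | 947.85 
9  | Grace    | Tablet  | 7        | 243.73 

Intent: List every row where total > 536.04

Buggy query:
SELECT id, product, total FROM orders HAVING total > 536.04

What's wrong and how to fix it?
Bug: This is a non-aggregate query (no GROUP BY, no aggregates), so in SQLite the HAVING clause is invalid here; a row-level condition belongs in WHERE

Fix: Replace HAVING with WHERE since the condition applies to individual rows

Corrected query:
SELECT id, product, total FROM orders WHERE total > 536.04

Result:
id | product | total  
---+---------+--------
1  | Cable   | 1948.48
3  | Mouse   | 1820.36
4  | Cable   | 859.16 
5  | Laptop  | 1217.57
7  | Tablet  | 677.02 
8  | Cable   | 947.85 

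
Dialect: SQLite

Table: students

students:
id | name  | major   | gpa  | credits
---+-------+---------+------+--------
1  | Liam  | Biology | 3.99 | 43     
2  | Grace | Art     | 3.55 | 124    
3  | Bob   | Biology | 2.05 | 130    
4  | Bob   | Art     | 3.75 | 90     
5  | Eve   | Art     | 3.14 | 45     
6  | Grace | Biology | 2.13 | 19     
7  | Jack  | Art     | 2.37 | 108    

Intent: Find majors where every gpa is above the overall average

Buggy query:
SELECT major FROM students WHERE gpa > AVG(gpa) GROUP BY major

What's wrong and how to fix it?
Bug: AVG() is an aggregate; it can't sit directly in WHERE

Fix: Compute the overall average in a scalar subquery and compare each group's MIN against it in HAVING

Corrected query:
SELECT major FROM students GROUP BY major HAVING MIN(gpa) > (SELECT AVG(gpa) FROM students)

Result:
(no rows)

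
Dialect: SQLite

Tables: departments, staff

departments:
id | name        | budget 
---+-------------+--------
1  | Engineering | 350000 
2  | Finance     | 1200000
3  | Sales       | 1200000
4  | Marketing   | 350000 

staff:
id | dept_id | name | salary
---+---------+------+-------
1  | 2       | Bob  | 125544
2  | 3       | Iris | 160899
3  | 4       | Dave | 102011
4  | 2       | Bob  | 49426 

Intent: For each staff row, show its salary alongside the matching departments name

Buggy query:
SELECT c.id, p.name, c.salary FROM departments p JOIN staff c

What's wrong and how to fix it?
Bug: Missing join condition: each staff row is matched to all departments rows instead of just its own

Fix: Add ON c.dept_id = p.id to the JOIN

Corrected query:
SELECT c.id, p.name, c.salary FROM departments p JOIN staff c ON c.dept_id = p.id

Result:
id | name      | salary
---+-----------+-------
1  | Finance   | 125544
2  | Sales     | 160899
3  | Marketing | 102011
4  | Finance   | 49426 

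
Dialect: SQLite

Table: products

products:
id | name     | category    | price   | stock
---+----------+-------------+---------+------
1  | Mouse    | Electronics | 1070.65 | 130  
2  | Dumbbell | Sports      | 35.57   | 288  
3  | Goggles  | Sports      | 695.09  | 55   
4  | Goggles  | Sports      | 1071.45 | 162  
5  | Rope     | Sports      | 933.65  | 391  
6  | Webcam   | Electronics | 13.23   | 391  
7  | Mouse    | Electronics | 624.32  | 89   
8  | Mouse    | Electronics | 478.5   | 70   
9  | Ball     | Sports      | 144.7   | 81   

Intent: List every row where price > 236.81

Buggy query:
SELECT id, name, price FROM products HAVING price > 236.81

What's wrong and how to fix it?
Bug: HAVING filters the output of aggregation, but this query has no GROUP BY and no aggregate functions, so SQLite rejects it (HAVING clause on a non-aggregate query); the condition here is per row

Fix: Replace HAVING with WHERE since the condition applies to individual rows

Corrected query:
SELECT id, name, price FROM products WHERE price > 236.81

Result:
id | name    | price  
---+---------+--------
1  | Mouse   | 1070.65
3  | Goggles | 695.09 
4  | Goggles | 1071.45
5  | Rope    | 933.65 
7  | Mouse   | 624.32 
8  | Mouse   | 478.5  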